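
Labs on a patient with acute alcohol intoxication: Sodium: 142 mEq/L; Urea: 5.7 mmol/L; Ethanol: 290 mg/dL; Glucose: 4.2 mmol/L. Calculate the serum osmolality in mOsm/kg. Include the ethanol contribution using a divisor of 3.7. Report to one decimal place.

Calculated osmolality = 2·Na + glucose + urea + ethanol/3.7
= 2·142 + 4.2 + 5.7 + 290/3.7
= 284 + 4.20 + 5.70 + 78.38
= 372.28 mOsm/kg

372.3 mOsm/kg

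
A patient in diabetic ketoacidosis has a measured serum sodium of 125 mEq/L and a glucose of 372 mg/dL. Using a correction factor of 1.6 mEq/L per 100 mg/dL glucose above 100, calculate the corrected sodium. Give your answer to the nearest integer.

129 mEq/L

Corrected Na = measured Na + 1.6 · (glucose − 100)/100
= 125 + 1.6 · (372 − 100)/100
= 125 + 4.4
= 129.4 mEq/L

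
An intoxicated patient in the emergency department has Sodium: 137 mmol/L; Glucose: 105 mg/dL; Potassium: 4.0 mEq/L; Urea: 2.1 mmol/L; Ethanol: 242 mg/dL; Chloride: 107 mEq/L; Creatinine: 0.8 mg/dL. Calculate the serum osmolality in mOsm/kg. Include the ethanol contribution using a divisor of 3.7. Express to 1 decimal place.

347.3 mOsm/kg

Calculated osmolality = 2·Na + glucose/18 + urea + ethanol/3.7
= 2·137 + 105/18 + 2.1 + 242/3.7
= 274 + 5.83 + 2.10 + 65.41
= 347.34 mOsm/kg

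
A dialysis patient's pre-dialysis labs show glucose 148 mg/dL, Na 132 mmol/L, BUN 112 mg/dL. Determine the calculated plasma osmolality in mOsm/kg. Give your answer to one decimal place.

312.2 mOsm/kg

Calculated osmolality = 2·Na + glucose/18 + BUN/2.8
= 2·132 + 148/18 + 112/2.8
= 264 + 8.22 + 40
= 312.22 mOsm/kg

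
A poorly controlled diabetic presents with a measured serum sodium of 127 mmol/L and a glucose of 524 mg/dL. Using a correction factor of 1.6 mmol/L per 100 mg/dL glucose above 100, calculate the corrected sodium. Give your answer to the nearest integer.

134 mmol/L

Corrected Na = measured Na + 1.6 · (glucose − 100)/100
= 127 + 1.6 · (524 − 100)/100
= 127 + 6.8
= 133.8 mmol/L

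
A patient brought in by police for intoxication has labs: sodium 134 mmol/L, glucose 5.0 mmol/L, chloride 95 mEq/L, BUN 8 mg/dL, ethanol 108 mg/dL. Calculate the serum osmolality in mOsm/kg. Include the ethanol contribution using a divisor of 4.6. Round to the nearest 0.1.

299.3 mOsm/kg

Calculated osmolality = 2·Na + glucose + BUN/2.8 + ethanol/4.6
= 2·134 + 5 + 8/2.8 + 108/4.6
= 268 + 5 + 2.86 + 23.48
= 299.34 mOsm/kg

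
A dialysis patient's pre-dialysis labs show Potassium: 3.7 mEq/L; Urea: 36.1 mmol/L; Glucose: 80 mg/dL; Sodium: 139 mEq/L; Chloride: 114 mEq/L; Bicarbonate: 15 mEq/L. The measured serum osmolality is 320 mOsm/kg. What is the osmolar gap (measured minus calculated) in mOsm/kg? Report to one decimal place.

Calculated osmolality = 2·Na + glucose/18 + urea
= 2·139 + 80/18 + 36.1
= 278 + 4.44 + 36.10
= 318.54 mOsm/kg ≈ 318.5 mOsm/kg
Osmolar gap = measured − calculated = 320 − 318.5 = 1.5 mOsm/kg

1.5 mOsm/kg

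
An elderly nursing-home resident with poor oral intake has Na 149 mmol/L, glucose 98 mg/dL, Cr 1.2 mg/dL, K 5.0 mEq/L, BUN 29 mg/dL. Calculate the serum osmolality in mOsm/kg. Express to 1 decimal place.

313.8 mOsm/kg

Calculated osmolality = 2·Na + glucose/18 + BUN/2.8
= 2·149 + 98/18 + 29/2.8
= 298 + 5.44 + 10.36
= 313.8 mOsm/kg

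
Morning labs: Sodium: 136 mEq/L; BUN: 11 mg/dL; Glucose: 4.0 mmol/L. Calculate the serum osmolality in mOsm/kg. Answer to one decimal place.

279.9 mOsm/kg

Calculated osmolality = 2·Na + glucose + BUN/2.8
= 2·136 + 4 + 11/2.8
= 272 + 4 + 3.93
= 279.93 mOsm/kg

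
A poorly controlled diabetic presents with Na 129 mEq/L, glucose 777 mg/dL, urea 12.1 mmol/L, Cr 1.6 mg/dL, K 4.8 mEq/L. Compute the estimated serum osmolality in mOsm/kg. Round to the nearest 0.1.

313.3 mOsm/kg

Calculated osmolality = 2·Na + glucose/18 + urea
= 2·129 + 777/18 + 12.1
= 258 + 43.17 + 12.10
= 313.27 mOsm/kg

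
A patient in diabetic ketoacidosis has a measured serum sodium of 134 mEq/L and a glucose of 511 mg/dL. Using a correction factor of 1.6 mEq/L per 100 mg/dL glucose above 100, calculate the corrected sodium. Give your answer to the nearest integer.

141 mEq/L

Corrected Na = measured Na + 1.6 · (glucose − 100)/100
= 134 + 1.6 · (511 − 100)/100
= 134 + 6.6
= 140.6 mEq/L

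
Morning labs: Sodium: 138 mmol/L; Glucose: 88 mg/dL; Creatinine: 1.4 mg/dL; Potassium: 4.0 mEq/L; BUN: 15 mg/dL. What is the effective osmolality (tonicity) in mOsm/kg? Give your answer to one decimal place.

280.9 mOsm/kg

Effective osmolality excludes urea (freely permeant across cell membranes):
2·Na + glucose/18
= 2·138 + 88/18
= 276 + 4.89
= 280.89 mOsm/kg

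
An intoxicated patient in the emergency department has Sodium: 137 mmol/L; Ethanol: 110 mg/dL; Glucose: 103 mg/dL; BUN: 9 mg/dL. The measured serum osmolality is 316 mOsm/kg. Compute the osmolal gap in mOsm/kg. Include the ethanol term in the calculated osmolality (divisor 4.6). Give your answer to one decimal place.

9.2 mOsm/kg

Calculated osmolality = 2·Na + glucose/18 + BUN/2.8 + ethanol/4.6
= 2·137 + 103/18 + 9/2.8 + 110/4.6
= 274 + 5.72 + 3.21 + 23.91
= 306.84 mOsm/kg ≈ 306.8 mOsm/kg
Osmolar gap = measured − calculated = 316 − 306.8 = 9.2 mOsm/kg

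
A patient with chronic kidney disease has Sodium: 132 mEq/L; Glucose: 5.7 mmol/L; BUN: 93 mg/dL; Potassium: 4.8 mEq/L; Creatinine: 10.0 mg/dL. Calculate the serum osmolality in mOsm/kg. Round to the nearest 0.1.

Calculated osmolality = 2·Na + glucose + BUN/2.8
= 2·132 + 5.7 + 93/2.8
= 264 + 5.70 + 33.21
= 302.91 mOsm/kg

302.9 mOsm/kg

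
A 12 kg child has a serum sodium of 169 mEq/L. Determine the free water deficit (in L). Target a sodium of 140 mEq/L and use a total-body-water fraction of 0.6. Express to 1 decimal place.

1.5 L

TBW = 0.6 · 12 = 7.2 L
Free water deficit = TBW · (Na/140 − 1)
= 7.2 · (169/140 − 1)
= 7.2 · 0.2071
= 1.49 L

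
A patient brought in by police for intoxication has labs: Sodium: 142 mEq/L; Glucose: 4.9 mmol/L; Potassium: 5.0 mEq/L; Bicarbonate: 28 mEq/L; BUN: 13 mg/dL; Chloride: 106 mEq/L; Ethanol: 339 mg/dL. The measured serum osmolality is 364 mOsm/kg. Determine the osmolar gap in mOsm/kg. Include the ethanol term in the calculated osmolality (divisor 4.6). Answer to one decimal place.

-3.2 mOsm/kg

Calculated osmolality = 2·Na + glucose + BUN/2.8 + ethanol/4.6
= 2·142 + 4.9 + 13/2.8 + 339/4.6
= 284 + 4.90 + 4.64 + 73.70
= 367.24 mOsm/kg ≈ 367.2 mOsm/kg
Osmolar gap = measured − calculated = 364 − 367.2 = -3.2 mOsm/kg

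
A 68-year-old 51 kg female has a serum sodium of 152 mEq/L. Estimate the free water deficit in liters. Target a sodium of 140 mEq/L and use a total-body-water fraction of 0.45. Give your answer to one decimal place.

2.0 L

TBW = 0.45 · 51 = 22.95 L
Free water deficit = TBW · (Na/140 − 1)
= 22.95 · (152/140 − 1)
= 22.95 · 0.0857
= 1.97 L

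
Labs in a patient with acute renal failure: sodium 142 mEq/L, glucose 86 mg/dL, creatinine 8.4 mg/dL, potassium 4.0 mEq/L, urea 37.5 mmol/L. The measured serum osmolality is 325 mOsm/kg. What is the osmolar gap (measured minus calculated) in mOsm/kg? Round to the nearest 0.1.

-1.3 mOsm/kg

Calculated osmolality = 2·Na + glucose/18 + urea
= 2·142 + 86/18 + 37.5
= 284 + 4.78 + 37.50
= 326.28 mOsm/kg ≈ 326.3 mOsm/kg
Osmolar gap = measured − calculated = 325 − 326.3 = -1.3 mOsm/kg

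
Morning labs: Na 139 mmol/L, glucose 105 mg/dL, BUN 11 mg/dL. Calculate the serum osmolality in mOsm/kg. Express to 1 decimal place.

Calculated osmolality = 2·Na + glucose/18 + BUN/2.8
= 2·139 + 105/18 + 11/2.8
= 278 + 5.83 + 3.93
= 287.76 mOsm/kg

287.8 mOsm/kg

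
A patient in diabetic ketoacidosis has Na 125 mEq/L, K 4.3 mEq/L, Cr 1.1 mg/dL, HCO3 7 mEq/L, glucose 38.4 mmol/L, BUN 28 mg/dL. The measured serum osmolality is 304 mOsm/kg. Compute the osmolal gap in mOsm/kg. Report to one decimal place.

Calculated osmolality = 2·Na + glucose + BUN/2.8
= 2·125 + 38.4 + 28/2.8
= 250 + 38.40 + 10
= 298.4 mOsm/kg ≈ 298.4 mOsm/kg
Osmolar gap = measured − calculated = 304 − 298.4 = 5.6 mOsm/kg

5.6 mOsm/kg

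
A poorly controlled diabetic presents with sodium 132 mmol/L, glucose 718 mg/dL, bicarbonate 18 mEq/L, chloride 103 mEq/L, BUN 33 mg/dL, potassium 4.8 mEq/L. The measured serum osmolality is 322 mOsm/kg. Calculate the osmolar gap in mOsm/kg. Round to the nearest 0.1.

6.3 mOsm/kg

Calculated osmolality = 2·Na + glucose/18 + BUN/2.8
= 2·132 + 718/18 + 33/2.8
= 264 + 39.89 + 11.79
= 315.68 mOsm/kg ≈ 315.7 mOsm/kg
Osmolar gap = measured − calculated = 322 − 315.7 = 6.3 mOsm/kg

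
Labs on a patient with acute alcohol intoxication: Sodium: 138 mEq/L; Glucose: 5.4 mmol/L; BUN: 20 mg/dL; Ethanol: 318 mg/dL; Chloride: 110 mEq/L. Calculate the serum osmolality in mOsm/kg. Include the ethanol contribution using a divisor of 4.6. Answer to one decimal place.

357.7 mOsm/kg

Calculated osmolality = 2·Na + glucose + BUN/2.8 + ethanol/4.6
= 2·138 + 5.4 + 20/2.8 + 318/4.6
= 276 + 5.40 + 7.14 + 69.13
= 357.67 mOsm/kg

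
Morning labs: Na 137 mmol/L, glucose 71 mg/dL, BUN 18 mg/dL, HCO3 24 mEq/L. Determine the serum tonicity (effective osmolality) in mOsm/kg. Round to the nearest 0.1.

Effective osmolality excludes urea (freely permeant across cell membranes):
2·Na + glucose/18
= 2·137 + 71/18
= 274 + 3.94
= 277.94 mOsm/kg

277.9 mOsm/kg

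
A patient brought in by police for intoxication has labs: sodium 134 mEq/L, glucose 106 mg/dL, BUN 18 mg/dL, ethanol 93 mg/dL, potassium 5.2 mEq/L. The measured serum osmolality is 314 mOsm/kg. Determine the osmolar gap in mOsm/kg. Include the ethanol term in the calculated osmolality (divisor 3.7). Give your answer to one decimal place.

Calculated osmolality = 2·Na + glucose/18 + BUN/2.8 + ethanol/3.7
= 2·134 + 106/18 + 18/2.8 + 93/3.7
= 268 + 5.89 + 6.43 + 25.14
= 305.46 mOsm/kg ≈ 305.5 mOsm/kg
Osmolar gap = measured − calculated = 314 − 305.5 = 8.5 mOsm/kg

8.5 mOsm/kg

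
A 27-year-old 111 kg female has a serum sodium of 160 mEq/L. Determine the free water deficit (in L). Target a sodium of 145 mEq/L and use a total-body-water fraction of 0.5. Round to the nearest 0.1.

TBW = 0.5 · 111 = 55.5 L
Free water deficit = TBW · (Na/145 − 1)
= 55.5 · (160/145 − 1)
= 55.5 · 0.1034
= 5.74 L

5.7 L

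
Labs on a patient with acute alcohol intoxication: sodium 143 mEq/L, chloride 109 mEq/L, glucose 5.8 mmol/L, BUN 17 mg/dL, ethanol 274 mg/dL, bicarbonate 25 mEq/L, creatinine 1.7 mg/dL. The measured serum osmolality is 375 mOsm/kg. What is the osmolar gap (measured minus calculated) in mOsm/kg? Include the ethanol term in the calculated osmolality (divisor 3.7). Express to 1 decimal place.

Calculated osmolality = 2·Na + glucose + BUN/2.8 + ethanol/3.7
= 2·143 + 5.8 + 17/2.8 + 274/3.7
= 286 + 5.80 + 6.07 + 74.05
= 371.92 mOsm/kg ≈ 371.9 mOsm/kg
Osmolar gap = measured − calculated = 375 − 371.9 = 3.1 mOsm/kg

3.1 mOsm/kg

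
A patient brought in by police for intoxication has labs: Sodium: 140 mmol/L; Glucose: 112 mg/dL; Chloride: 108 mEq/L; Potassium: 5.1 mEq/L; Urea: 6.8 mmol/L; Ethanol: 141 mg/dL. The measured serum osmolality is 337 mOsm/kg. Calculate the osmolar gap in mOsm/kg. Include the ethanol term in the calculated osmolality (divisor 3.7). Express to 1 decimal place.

Calculated osmolality = 2·Na + glucose/18 + urea + ethanol/3.7
= 2·140 + 112/18 + 6.8 + 141/3.7
= 280 + 6.22 + 6.80 + 38.11
= 331.13 mOsm/kg ≈ 331.1 mOsm/kg
Osmolar gap = measured − calculated = 337 − 331.1 = 5.9 mOsm/kg

5.9 mOsm/kg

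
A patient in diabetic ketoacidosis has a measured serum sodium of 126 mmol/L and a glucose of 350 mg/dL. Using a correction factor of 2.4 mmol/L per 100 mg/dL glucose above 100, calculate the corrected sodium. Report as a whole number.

Corrected Na = measured Na + 2.4 · (glucose − 100)/100
= 126 + 2.4 · (350 − 100)/100
= 126 + 6
= 132 mmol/L

132 mmol/L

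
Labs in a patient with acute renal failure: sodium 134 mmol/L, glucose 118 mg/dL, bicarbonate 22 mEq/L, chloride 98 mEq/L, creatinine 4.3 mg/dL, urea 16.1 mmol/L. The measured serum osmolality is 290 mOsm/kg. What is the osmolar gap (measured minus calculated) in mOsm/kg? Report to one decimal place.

Calculated osmolality = 2·Na + glucose/18 + urea
= 2·134 + 118/18 + 16.1
= 268 + 6.56 + 16.10
= 290.66 mOsm/kg ≈ 290.7 mOsm/kg
Osmolar gap = measured − calculated = 290 − 290.7 = -0.7 mOsm/kg

-0.7 mOsm/kg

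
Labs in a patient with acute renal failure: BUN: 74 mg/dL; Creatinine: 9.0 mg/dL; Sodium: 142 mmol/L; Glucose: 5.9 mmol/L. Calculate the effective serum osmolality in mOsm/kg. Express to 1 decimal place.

289.9 mOsm/kg

Effective osmolality excludes urea (freely permeant across cell membranes):
2·Na + glucose
= 2·142 + 5.9
= 284 + 5.9
= 289.9 mOsm/kg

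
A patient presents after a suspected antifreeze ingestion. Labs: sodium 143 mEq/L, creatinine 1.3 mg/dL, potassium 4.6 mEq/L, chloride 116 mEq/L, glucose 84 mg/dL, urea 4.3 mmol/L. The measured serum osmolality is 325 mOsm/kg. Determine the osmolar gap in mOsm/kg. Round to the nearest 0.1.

30.0 mOsm/kg

Calculated osmolality = 2·Na + glucose/18 + urea
= 2·143 + 84/18 + 4.3
= 286 + 4.67 + 4.30
= 294.97 mOsm/kg ≈ 295.0 mOsm/kg
Osmolar gap = measured − calculated = 325 − 295.0 = 30.0 mOsm/kg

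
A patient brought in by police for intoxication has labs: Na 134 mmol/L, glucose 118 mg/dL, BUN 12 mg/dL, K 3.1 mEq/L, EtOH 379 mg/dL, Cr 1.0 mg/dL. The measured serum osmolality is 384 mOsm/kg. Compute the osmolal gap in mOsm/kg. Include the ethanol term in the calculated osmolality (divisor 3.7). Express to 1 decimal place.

2.7 mOsm/kg

Calculated osmolality = 2·Na + glucose/18 + BUN/2.8 + ethanol/3.7
= 2·134 + 118/18 + 12/2.8 + 379/3.7
= 268 + 6.56 + 4.29 + 102.43
= 381.28 mOsm/kg ≈ 381.3 mOsm/kg
Osmolar gap = measured − calculated = 384 − 381.3 = 2.7 mOsm/kg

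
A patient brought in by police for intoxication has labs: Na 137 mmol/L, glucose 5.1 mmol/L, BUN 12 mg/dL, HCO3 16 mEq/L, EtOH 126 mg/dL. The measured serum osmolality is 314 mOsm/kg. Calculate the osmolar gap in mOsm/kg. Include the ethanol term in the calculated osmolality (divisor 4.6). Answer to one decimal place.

3.2 mOsm/kg

Calculated osmolality = 2·Na + glucose + BUN/2.8 + ethanol/4.6
= 2·137 + 5.1 + 12/2.8 + 126/4.6
= 274 + 5.10 + 4.29 + 27.39
= 310.78 mOsm/kg ≈ 310.8 mOsm/kg
Osmolar gap = measured − calculated = 314 − 310.8 = 3.2 mOsm/kg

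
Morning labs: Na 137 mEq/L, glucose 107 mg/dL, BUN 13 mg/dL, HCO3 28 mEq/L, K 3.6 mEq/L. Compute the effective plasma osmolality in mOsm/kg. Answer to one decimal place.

279.9 mOsm/kg

Effective osmolality excludes urea (freely permeant across cell membranes):
2·Na + glucose/18
= 2·137 + 107/18
= 274 + 5.94
= 279.94 mOsm/kg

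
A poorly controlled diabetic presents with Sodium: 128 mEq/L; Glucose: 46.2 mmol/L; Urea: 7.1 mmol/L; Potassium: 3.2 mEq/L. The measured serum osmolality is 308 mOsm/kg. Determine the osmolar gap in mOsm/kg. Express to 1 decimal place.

-1.3 mOsm/kg

Calculated osmolality = 2·Na + glucose + urea
= 2·128 + 46.2 + 7.1
= 256 + 46.20 + 7.10
= 309.3 mOsm/kg ≈ 309.3 mOsm/kg
Osmolar gap = measured − calculated = 308 − 309.3 = -1.3 mOsm/kg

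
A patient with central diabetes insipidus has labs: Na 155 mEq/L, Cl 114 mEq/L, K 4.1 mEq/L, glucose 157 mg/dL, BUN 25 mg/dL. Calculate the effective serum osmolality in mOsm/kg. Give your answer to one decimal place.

Effective osmolality excludes urea (freely permeant across cell membranes):
2·Na + glucose/18
= 2·155 + 157/18
= 310 + 8.72
= 318.72 mOsm/kg

318.7 mOsm/kg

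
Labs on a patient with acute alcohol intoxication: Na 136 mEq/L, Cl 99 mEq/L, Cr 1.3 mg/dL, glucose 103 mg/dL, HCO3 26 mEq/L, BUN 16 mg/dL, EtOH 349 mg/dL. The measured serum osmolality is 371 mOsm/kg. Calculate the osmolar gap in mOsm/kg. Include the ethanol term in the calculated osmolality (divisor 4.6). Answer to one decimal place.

Calculated osmolality = 2·Na + glucose/18 + BUN/2.8 + ethanol/4.6
= 2·136 + 103/18 + 16/2.8 + 349/4.6
= 272 + 5.72 + 5.71 + 75.87
= 359.3 mOsm/kg ≈ 359.3 mOsm/kg
Osmolar gap = measured − calculated = 371 − 359.3 = 11.7 mOsm/kg

11.7 mOsm/kg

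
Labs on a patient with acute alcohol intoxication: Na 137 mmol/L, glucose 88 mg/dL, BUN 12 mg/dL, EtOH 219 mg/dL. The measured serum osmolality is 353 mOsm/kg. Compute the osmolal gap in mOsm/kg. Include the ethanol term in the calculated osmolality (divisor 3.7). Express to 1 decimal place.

10.6 mOsm/kg

Calculated osmolality = 2·Na + glucose/18 + BUN/2.8 + ethanol/3.7
= 2·137 + 88/18 + 12/2.8 + 219/3.7
= 274 + 4.89 + 4.29 + 59.19
= 342.37 mOsm/kg ≈ 342.4 mOsm/kg
Osmolar gap = measured − calculated = 353 − 342.4 = 10.6 mOsm/kg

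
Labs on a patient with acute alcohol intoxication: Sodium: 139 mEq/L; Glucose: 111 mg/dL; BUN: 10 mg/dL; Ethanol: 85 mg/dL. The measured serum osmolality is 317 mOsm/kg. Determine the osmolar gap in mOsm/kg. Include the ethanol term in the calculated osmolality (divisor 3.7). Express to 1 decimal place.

Calculated osmolality = 2·Na + glucose/18 + BUN/2.8 + ethanol/3.7
= 2·139 + 111/18 + 10/2.8 + 85/3.7
= 278 + 6.17 + 3.57 + 22.97
= 310.71 mOsm/kg ≈ 310.7 mOsm/kg
Osmolar gap = measured − calculated = 317 − 310.7 = 6.3 mOsm/kg

6.3 mOsm/kg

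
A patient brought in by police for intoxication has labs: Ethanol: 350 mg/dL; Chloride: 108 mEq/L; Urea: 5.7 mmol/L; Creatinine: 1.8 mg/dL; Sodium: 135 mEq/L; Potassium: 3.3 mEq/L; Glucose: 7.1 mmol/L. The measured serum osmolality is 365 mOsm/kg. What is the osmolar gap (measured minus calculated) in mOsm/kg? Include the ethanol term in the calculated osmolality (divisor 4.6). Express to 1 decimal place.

6.1 mOsm/kg

Calculated osmolality = 2·Na + glucose + urea + ethanol/4.6
= 2·135 + 7.1 + 5.7 + 350/4.6
= 270 + 7.10 + 5.70 + 76.09
= 358.89 mOsm/kg ≈ 358.9 mOsm/kg
Osmolar gap = measured − calculated = 365 − 358.9 = 6.1 mOsm/kg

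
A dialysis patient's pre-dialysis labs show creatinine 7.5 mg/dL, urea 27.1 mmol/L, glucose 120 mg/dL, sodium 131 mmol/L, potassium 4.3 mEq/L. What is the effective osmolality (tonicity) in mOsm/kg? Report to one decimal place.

Effective osmolality excludes urea (freely permeant across cell membranes):
2·Na + glucose/18
= 2·131 + 120/18
= 262 + 6.67
= 268.67 mOsm/kg

268.7 mOsm/kg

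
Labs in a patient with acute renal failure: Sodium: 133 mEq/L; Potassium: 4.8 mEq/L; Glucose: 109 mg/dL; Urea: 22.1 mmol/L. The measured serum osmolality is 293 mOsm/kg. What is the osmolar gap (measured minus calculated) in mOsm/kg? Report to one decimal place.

Calculated osmolality = 2·Na + glucose/18 + urea
= 2·133 + 109/18 + 22.1
= 266 + 6.06 + 22.10
= 294.16 mOsm/kg ≈ 294.2 mOsm/kg
Osmolar gap = measured − calculated = 293 − 294.2 = -1.2 mOsm/kg

-1.2 mOsm/kg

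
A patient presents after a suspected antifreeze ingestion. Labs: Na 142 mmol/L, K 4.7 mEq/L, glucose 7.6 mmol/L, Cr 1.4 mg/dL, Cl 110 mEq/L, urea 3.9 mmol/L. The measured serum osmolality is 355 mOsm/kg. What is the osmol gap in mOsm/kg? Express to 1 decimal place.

59.5 mOsm/kg

Calculated osmolality = 2·Na + glucose + urea
= 2·142 + 7.6 + 3.9
= 284 + 7.60 + 3.90
= 295.5 mOsm/kg ≈ 295.5 mOsm/kg
Osmolar gap = measured − calculated = 355 − 295.5 = 59.5 mOsm/kg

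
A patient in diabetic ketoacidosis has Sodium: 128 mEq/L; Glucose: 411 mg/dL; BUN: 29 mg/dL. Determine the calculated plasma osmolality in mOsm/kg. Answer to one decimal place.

289.2 mOsm/kg

Calculated osmolality = 2·Na + glucose/18 + BUN/2.8
= 2·128 + 411/18 + 29/2.8
= 256 + 22.83 + 10.36
= 289.19 mOsm/kg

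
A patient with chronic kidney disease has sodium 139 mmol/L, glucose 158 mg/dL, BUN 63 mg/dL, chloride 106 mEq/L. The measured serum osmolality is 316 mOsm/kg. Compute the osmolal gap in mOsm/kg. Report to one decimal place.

Calculated osmolality = 2·Na + glucose/18 + BUN/2.8
= 2·139 + 158/18 + 63/2.8
= 278 + 8.78 + 22.50
= 309.28 mOsm/kg ≈ 309.3 mOsm/kg
Osmolar gap = measured − calculated = 316 − 309.3 = 6.7 mOsm/kg

6.7 mOsm/kg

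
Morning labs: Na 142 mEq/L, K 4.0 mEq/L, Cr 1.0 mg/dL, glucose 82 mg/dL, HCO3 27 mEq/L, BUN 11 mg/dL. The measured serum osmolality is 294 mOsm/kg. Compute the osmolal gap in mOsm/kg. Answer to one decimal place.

Calculated osmolality = 2·Na + glucose/18 + BUN/2.8
= 2·142 + 82/18 + 11/2.8
= 284 + 4.56 + 3.93
= 292.49 mOsm/kg ≈ 292.5 mOsm/kg
Osmolar gap = measured − calculated = 294 − 292.5 = 1.5 mOsm/kg

1.5 mOsm/kg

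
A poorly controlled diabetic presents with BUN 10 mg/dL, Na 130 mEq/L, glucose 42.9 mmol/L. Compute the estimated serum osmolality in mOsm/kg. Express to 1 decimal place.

306.5 mOsm/kg

Calculated osmolality = 2·Na + glucose + BUN/2.8
= 2·130 + 42.9 + 10/2.8
= 260 + 42.90 + 3.57
= 306.47 mOsm/kg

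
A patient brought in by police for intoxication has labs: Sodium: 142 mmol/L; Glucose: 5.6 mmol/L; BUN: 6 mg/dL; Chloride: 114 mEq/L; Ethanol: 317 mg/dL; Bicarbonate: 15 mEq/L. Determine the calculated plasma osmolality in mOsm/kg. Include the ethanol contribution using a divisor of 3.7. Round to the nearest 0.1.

377.4 mOsm/kg

Calculated osmolality = 2·Na + glucose + BUN/2.8 + ethanol/3.7
= 2·142 + 5.6 + 6/2.8 + 317/3.7
= 284 + 5.60 + 2.14 + 85.68
= 377.42 mOsm/kg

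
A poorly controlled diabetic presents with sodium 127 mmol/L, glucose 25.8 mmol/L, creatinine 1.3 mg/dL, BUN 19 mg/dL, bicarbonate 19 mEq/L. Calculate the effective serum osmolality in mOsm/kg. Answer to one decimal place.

Effective osmolality excludes urea (freely permeant across cell membranes):
2·Na + glucose
= 2·127 + 25.8
= 254 + 25.8
= 279.8 mOsm/kg

279.8 mOsm/kg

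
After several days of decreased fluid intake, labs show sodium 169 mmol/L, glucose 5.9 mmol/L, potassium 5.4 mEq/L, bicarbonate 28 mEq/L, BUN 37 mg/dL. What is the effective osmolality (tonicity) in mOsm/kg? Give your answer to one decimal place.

343.9 mOsm/kg

Effective osmolality excludes urea (freely permeant across cell membranes):
2·Na + glucose
= 2·169 + 5.9
= 338 + 5.9
= 343.9 mOsm/kg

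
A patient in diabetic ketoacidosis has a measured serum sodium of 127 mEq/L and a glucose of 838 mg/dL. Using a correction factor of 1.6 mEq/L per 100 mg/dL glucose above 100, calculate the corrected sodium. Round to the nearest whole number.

139 mEq/L

Corrected Na = measured Na + 1.6 · (glucose − 100)/100
= 127 + 1.6 · (838 − 100)/100
= 127 + 11.8
= 138.8 mEq/L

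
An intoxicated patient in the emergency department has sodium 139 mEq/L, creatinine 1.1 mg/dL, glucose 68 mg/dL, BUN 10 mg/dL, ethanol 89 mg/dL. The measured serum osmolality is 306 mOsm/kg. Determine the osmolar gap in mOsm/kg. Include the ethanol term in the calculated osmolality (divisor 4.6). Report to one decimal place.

1.3 mOsm/kg

Calculated osmolality = 2·Na + glucose/18 + BUN/2.8 + ethanol/4.6
= 2·139 + 68/18 + 10/2.8 + 89/4.6
= 278 + 3.78 + 3.57 + 19.35
= 304.7 mOsm/kg ≈ 304.7 mOsm/kg
Osmolar gap = measured − calculated = 306 − 304.7 = 1.3 mOsm/kg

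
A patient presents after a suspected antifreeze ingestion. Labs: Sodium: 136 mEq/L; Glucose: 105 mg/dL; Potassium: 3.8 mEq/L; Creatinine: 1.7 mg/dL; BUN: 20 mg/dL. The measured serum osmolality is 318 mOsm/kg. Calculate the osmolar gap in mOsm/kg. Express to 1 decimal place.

33.0 mOsm/kg

Calculated osmolality = 2·Na + glucose/18 + BUN/2.8
= 2·136 + 105/18 + 20/2.8
= 272 + 5.83 + 7.14
= 284.97 mOsm/kg ≈ 285.0 mOsm/kg
Osmolar gap = measured − calculated = 318 − 285.0 = 33.0 mOsm/kg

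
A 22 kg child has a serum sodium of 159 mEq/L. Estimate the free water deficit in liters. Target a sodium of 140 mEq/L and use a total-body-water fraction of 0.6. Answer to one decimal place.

TBW = 0.6 · 22 = 13.2 L
Free water deficit = TBW · (Na/140 − 1)
= 13.2 · (159/140 − 1)
= 13.2 · 0.1357
= 1.79 L

1.8 L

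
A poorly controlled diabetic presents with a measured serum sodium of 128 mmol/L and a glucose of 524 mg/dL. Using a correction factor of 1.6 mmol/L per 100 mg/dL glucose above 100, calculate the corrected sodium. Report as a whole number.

135 mmol/L

Corrected Na = measured Na + 1.6 · (glucose − 100)/100
= 128 + 1.6 · (524 − 100)/100
= 128 + 6.8
= 134.8 mmol/L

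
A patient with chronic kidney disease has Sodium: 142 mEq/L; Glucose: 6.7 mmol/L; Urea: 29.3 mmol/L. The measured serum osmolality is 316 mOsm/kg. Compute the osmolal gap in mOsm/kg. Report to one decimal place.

Calculated osmolality = 2·Na + glucose + urea
= 2·142 + 6.7 + 29.3
= 284 + 6.70 + 29.30
= 320 mOsm/kg ≈ 320.0 mOsm/kg
Osmolar gap = measured − calculated = 316 − 320.0 = -4.0 mOsm/kg

-4.0 mOsm/kg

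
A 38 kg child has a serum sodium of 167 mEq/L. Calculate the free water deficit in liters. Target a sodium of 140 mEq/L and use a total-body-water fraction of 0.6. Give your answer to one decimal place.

TBW = 0.6 · 38 = 22.8 L
Free water deficit = TBW · (Na/140 − 1)
= 22.8 · (167/140 − 1)
= 22.8 · 0.1929
= 4.4 L

4.4 L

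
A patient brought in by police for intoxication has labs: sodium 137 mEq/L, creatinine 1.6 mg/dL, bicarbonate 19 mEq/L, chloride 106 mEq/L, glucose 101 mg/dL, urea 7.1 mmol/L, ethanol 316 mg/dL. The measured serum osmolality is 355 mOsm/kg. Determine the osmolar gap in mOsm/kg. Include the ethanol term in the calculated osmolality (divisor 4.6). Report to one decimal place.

Calculated osmolality = 2·Na + glucose/18 + urea + ethanol/4.6
= 2·137 + 101/18 + 7.1 + 316/4.6
= 274 + 5.61 + 7.10 + 68.70
= 355.41 mOsm/kg ≈ 355.4 mOsm/kg
Osmolar gap = measured − calculated = 355 − 355.4 = -0.4 mOsm/kg

-0.4 mOsm/kg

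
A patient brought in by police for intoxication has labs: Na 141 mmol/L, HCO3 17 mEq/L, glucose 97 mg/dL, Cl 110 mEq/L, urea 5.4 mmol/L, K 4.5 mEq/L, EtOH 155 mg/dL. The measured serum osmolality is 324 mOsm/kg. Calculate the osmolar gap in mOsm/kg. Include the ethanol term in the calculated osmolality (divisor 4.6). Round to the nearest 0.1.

-2.5 mOsm/kg

Calculated osmolality = 2·Na + glucose/18 + urea + ethanol/4.6
= 2·141 + 97/18 + 5.4 + 155/4.6
= 282 + 5.39 + 5.40 + 33.70
= 326.49 mOsm/kg ≈ 326.5 mOsm/kg
Osmolar gap = measured − calculated = 324 − 326.5 = -2.5 mOsm/kg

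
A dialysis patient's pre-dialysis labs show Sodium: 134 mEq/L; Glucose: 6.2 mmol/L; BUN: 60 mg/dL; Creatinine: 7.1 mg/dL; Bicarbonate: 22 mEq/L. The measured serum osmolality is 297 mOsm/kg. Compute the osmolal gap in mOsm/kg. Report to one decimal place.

Calculated osmolality = 2·Na + glucose + BUN/2.8
= 2·134 + 6.2 + 60/2.8
= 268 + 6.20 + 21.43
= 295.63 mOsm/kg ≈ 295.6 mOsm/kg
Osmolar gap = measured − calculated = 297 − 295.6 = 1.4 mOsm/kg

1.4 mOsm/kg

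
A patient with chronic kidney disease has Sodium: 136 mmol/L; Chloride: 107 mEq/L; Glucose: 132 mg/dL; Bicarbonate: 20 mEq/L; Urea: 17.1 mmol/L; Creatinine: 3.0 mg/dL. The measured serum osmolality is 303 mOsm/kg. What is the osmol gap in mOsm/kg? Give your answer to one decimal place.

6.6 mOsm/kg

Calculated osmolality = 2·Na + glucose/18 + urea
= 2·136 + 132/18 + 17.1
= 272 + 7.33 + 17.10
= 296.43 mOsm/kg ≈ 296.4 mOsm/kg
Osmolar gap = measured − calculated = 303 − 296.4 = 6.6 mOsm/kg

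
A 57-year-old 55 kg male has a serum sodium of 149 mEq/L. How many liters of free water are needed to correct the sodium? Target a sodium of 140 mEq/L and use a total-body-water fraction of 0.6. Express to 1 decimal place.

TBW = 0.6 · 55 = 33 L
Free water deficit = TBW · (Na/140 − 1)
= 33 · (149/140 − 1)
= 33 · 0.0643
= 2.12 L

2.1 L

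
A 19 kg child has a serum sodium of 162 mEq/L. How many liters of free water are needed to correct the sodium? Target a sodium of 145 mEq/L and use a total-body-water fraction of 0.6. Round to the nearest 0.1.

TBW = 0.6 · 19 = 11.4 L
Free water deficit = TBW · (Na/145 − 1)
= 11.4 · (162/145 − 1)
= 11.4 · 0.1172
= 1.34 L

1.3 L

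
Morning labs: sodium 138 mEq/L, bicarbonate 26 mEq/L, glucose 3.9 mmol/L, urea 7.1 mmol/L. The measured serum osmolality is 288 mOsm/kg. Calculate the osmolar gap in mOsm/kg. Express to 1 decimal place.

Calculated osmolality = 2·Na + glucose + urea
= 2·138 + 3.9 + 7.1
= 276 + 3.90 + 7.10
= 287 mOsm/kg ≈ 287.0 mOsm/kg
Osmolar gap = measured − calculated = 288 − 287.0 = 1.0 mOsm/kg

1.0 mOsm/kg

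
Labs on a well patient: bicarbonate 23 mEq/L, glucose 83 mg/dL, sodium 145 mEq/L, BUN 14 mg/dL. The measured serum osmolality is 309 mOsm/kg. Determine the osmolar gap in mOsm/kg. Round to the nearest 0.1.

Calculated osmolality = 2·Na + glucose/18 + BUN/2.8
= 2·145 + 83/18 + 14/2.8
= 290 + 4.61 + 5
= 299.61 mOsm/kg ≈ 299.6 mOsm/kg
Osmolar gap = measured − calculated = 309 − 299.6 = 9.4 mOsm/kg

9.4 mOsm/kg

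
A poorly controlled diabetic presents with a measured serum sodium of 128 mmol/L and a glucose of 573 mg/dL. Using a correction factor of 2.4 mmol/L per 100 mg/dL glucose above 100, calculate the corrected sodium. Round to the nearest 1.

139 mmol/L

Corrected Na = measured Na + 2.4 · (glucose − 100)/100
= 128 + 2.4 · (573 − 100)/100
= 128 + 11.4
= 139.4 mmol/L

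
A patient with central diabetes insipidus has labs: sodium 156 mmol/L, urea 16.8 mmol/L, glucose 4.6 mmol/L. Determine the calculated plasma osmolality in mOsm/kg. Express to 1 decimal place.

Calculated osmolality = 2·Na + glucose + urea
= 2·156 + 4.6 + 16.8
= 312 + 4.60 + 16.80
= 333.4 mOsm/kg

333.4 mOsm/kg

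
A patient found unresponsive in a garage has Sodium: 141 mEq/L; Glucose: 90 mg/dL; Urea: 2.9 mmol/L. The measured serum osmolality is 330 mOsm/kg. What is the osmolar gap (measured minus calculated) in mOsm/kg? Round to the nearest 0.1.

40.1 mOsm/kg

Calculated osmolality = 2·Na + glucose/18 + urea
= 2·141 + 90/18 + 2.9
= 282 + 5 + 2.90
= 289.9 mOsm/kg ≈ 289.9 mOsm/kg
Osmolar gap = measured − calculated = 330 − 289.9 = 40.1 mOsm/kg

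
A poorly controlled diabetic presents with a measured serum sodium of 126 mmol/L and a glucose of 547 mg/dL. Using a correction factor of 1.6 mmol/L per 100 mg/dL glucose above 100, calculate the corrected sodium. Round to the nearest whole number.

Corrected Na = measured Na + 1.6 · (glucose − 100)/100
= 126 + 1.6 · (547 − 100)/100
= 126 + 7.2
= 133.2 mmol/L

133 mmol/L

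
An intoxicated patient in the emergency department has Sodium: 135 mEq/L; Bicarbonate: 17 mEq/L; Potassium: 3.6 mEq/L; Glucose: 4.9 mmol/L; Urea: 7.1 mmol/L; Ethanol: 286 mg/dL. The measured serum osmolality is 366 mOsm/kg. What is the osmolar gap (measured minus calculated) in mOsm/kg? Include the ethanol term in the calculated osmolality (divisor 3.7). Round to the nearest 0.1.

6.7 mOsm/kg

Calculated osmolality = 2·Na + glucose + urea + ethanol/3.7
= 2·135 + 4.9 + 7.1 + 286/3.7
= 270 + 4.90 + 7.10 + 77.30
= 359.3 mOsm/kg ≈ 359.3 mOsm/kg
Osmolar gap = measured − calculated = 366 − 359.3 = 6.7 mOsm/kg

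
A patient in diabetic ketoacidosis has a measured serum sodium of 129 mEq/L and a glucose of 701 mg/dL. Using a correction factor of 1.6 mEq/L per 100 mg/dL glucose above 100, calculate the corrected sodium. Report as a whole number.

Corrected Na = measured Na + 1.6 · (glucose − 100)/100
= 129 + 1.6 · (701 − 100)/100
= 129 + 9.6
= 138.6 mEq/L

139 mEq/L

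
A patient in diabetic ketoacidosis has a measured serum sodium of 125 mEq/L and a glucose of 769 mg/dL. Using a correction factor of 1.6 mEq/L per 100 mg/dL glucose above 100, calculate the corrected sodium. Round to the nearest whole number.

Corrected Na = measured Na + 1.6 · (glucose − 100)/100
= 125 + 1.6 · (769 − 100)/100
= 125 + 10.7
= 135.7 mEq/L

136 mEq/L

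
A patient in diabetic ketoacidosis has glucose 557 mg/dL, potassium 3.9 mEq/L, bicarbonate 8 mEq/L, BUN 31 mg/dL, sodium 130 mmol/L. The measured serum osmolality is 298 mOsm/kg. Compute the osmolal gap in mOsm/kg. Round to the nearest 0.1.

-4.0 mOsm/kg

Calculated osmolality = 2·Na + glucose/18 + BUN/2.8
= 2·130 + 557/18 + 31/2.8
= 260 + 30.94 + 11.07
= 302.01 mOsm/kg ≈ 302.0 mOsm/kg
Osmolar gap = measured − calculated = 298 − 302.0 = -4.0 mOsm/kg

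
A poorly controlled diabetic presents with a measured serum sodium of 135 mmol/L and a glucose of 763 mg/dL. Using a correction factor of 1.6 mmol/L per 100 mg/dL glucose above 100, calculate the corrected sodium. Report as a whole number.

Corrected Na = measured Na + 1.6 · (glucose − 100)/100
= 135 + 1.6 · (763 − 100)/100
= 135 + 10.6
= 145.6 mmol/L

146 mmol/L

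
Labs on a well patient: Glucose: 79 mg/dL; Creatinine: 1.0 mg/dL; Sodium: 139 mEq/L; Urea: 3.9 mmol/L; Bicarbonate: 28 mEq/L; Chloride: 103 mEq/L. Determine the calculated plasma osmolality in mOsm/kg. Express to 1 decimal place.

286.3 mOsm/kg

Calculated osmolality = 2·Na + glucose/18 + urea
= 2·139 + 79/18 + 3.9
= 278 + 4.39 + 3.90
= 286.29 mOsm/kg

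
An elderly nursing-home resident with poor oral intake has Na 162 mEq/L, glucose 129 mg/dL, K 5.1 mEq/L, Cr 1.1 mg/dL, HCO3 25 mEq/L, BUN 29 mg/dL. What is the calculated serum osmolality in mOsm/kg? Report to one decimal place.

Calculated osmolality = 2·Na + glucose/18 + BUN/2.8
= 2·162 + 129/18 + 29/2.8
= 324 + 7.17 + 10.36
= 341.53 mOsm/kg

341.5 mOsm/kg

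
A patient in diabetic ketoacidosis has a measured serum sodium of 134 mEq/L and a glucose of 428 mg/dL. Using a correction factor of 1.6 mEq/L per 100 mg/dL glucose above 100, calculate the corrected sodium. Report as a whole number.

139 mEq/L

Corrected Na = measured Na + 1.6 · (glucose − 100)/100
= 134 + 1.6 · (428 − 100)/100
= 134 + 5.2
= 139.2 mEq/L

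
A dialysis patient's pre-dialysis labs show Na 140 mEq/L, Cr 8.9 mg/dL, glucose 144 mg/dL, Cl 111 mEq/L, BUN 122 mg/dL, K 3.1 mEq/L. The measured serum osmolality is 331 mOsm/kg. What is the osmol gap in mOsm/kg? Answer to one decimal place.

Calculated osmolality = 2·Na + glucose/18 + BUN/2.8
= 2·140 + 144/18 + 122/2.8
= 280 + 8 + 43.57
= 331.57 mOsm/kg ≈ 331.6 mOsm/kg
Osmolar gap = measured − calculated = 331 − 331.6 = -0.6 mOsm/kg

-0.6 mOsm/kg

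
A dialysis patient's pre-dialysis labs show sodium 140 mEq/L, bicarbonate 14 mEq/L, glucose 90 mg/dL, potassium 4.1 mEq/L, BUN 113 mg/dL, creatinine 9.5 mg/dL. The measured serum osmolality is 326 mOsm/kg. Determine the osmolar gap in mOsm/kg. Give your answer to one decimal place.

0.6 mOsm/kg

Calculated osmolality = 2·Na + glucose/18 + BUN/2.8
= 2·140 + 90/18 + 113/2.8
= 280 + 5 + 40.36
= 325.36 mOsm/kg ≈ 325.4 mOsm/kg
Osmolar gap = measured − calculated = 326 − 325.4 = 0.6 mOsm/kg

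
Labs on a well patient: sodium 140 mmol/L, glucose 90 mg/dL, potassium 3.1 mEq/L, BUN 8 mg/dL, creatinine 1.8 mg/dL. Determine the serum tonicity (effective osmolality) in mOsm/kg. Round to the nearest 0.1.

285.0 mOsm/kg

Effective osmolality excludes urea (freely permeant across cell membranes):
2·Na + glucose/18
= 2·140 + 90/18
= 280 + 5
= 285 mOsm/kg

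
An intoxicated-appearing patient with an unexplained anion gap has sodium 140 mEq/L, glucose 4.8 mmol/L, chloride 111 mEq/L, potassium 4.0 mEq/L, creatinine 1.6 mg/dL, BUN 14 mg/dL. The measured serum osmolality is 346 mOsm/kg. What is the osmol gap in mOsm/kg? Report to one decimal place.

56.2 mOsm/kg

Calculated osmolality = 2·Na + glucose + BUN/2.8
= 2·140 + 4.8 + 14/2.8
= 280 + 4.80 + 5
= 289.8 mOsm/kg ≈ 289.8 mOsm/kg
Osmolar gap = measured − calculated = 346 − 289.8 = 56.2 mOsm/kg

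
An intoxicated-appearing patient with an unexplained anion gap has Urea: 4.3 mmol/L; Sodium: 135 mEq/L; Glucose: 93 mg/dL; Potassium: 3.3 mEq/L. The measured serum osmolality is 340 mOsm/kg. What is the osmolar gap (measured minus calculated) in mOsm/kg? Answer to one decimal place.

Calculated osmolality = 2·Na + glucose/18 + urea
= 2·135 + 93/18 + 4.3
= 270 + 5.17 + 4.30
= 279.47 mOsm/kg ≈ 279.5 mOsm/kg
Osmolar gap = measured − calculated = 340 − 279.5 = 60.5 mOsm/kg

60.5 mOsm/kg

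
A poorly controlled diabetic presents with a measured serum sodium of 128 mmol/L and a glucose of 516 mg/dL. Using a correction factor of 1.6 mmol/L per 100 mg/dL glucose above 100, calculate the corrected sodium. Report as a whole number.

Corrected Na = measured Na + 1.6 · (glucose − 100)/100
= 128 + 1.6 · (516 − 100)/100
= 128 + 6.7
= 134.7 mmol/L

135 mmol/L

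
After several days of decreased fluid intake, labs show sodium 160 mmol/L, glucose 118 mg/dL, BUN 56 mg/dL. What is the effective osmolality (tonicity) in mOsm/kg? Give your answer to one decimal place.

Effective osmolality excludes urea (freely permeant across cell membranes):
2·Na + glucose/18
= 2·160 + 118/18
= 320 + 6.56
= 326.56 mOsm/kg

326.6 mOsm/kg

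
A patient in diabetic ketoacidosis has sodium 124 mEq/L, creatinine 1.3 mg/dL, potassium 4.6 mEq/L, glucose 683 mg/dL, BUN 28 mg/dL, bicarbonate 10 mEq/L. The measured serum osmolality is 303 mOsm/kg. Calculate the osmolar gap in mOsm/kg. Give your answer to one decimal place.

7.1 mOsm/kg

Calculated osmolality = 2·Na + glucose/18 + BUN/2.8
= 2·124 + 683/18 + 28/2.8
= 248 + 37.94 + 10
= 295.94 mOsm/kg ≈ 295.9 mOsm/kg
Osmolar gap = measured − calculated = 303 − 295.9 = 7.1 mOsm/kg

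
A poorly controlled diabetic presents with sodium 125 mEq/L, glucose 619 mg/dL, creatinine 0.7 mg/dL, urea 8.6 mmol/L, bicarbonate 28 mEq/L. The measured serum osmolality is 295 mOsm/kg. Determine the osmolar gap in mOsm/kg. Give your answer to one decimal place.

2.0 mOsm/kg

Calculated osmolality = 2·Na + glucose/18 + urea
= 2·125 + 619/18 + 8.6
= 250 + 34.39 + 8.60
= 292.99 mOsm/kg ≈ 293.0 mOsm/kg
Osmolar gap = measured − calculated = 295 − 293.0 = 2.0 mOsm/kg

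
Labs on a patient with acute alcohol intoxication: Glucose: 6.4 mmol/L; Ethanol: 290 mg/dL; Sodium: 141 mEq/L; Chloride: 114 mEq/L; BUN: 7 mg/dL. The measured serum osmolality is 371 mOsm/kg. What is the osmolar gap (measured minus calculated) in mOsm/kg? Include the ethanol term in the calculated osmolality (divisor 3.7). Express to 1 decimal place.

1.7 mOsm/kg

Calculated osmolality = 2·Na + glucose + BUN/2.8 + ethanol/3.7
= 2·141 + 6.4 + 7/2.8 + 290/3.7
= 282 + 6.40 + 2.50 + 78.38
= 369.28 mOsm/kg ≈ 369.3 mOsm/kg
Osmolar gap = measured − calculated = 371 − 369.3 = 1.7 mOsm/kg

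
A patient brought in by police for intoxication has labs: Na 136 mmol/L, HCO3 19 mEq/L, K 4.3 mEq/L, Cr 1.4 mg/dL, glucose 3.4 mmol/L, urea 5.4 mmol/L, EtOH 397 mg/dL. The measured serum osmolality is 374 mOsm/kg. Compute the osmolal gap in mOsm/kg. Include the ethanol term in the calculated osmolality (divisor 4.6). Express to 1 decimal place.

6.9 mOsm/kg

Calculated osmolality = 2·Na + glucose + urea + ethanol/4.6
= 2·136 + 3.4 + 5.4 + 397/4.6
= 272 + 3.40 + 5.40 + 86.30
= 367.1 mOsm/kg ≈ 367.1 mOsm/kg
Osmolar gap = measured − calculated = 374 − 367.1 = 6.9 mOsm/kg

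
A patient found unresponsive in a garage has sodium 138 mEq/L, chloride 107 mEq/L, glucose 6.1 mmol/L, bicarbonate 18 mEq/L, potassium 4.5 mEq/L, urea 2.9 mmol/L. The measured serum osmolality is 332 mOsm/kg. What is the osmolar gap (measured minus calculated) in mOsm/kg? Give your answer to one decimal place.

Calculated osmolality = 2·Na + glucose + urea
= 2·138 + 6.1 + 2.9
= 276 + 6.10 + 2.90
= 285 mOsm/kg ≈ 285.0 mOsm/kg
Osmolar gap = measured − calculated = 332 − 285.0 = 47.0 mOsm/kg

47.0 mOsm/kg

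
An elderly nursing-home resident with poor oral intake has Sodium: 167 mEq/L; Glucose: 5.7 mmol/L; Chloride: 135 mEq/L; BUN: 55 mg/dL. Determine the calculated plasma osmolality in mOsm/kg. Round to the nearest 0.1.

Calculated osmolality = 2·Na + glucose + BUN/2.8
= 2·167 + 5.7 + 55/2.8
= 334 + 5.70 + 19.64
= 359.34 mOsm/kg

359.3 mOsm/kg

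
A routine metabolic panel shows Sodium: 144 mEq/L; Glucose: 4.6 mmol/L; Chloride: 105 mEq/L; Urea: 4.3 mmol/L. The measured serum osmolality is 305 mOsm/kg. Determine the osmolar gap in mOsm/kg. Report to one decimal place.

8.1 mOsm/kg

Calculated osmolality = 2·Na + glucose + urea
= 2·144 + 4.6 + 4.3
= 288 + 4.60 + 4.30
= 296.9 mOsm/kg ≈ 296.9 mOsm/kg
Osmolar gap = measured − calculated = 305 − 296.9 = 8.1 mOsm/kg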